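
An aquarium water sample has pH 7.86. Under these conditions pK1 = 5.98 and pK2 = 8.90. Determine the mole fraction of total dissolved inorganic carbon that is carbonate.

α₂ = 0.0826

α₂ = 1 / (1 + [H⁺]/K2 + [H⁺]²/(K1K2)) = 1 / (1 + 10^+1.04 + 10^-0.84)
   = 1 / (1 + 10.965 + 0.14454) = 1/12.109 = 0.08258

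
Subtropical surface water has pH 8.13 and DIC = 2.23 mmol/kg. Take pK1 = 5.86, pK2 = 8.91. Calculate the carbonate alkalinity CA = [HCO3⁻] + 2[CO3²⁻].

CA = [HCO3⁻] + 2[CO3²⁻] = (α₁ + 2α₂)·DIC
At pH 8.13: [H⁺]/K1 = 10^-2.27 = 0.0053703, K2/[H⁺] = 10^-0.78 = 0.16596
α₁ = 1/(1 + 0.0053703 + 0.16596) = 1/1.1713 = 0.8537; α₂ = α₁·K2/[H⁺] = 0.1417
α₁ + 2α₂ = 1.1371
CA = 1.1371 × 2.23 = 2.54 mmol/kg

CA = 2.54 mmol/kg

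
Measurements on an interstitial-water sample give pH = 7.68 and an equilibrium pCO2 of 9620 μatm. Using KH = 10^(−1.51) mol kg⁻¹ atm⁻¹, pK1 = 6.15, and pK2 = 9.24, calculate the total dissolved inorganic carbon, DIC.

[CO2*] = KH · pCO2 = 10^(−1.51) × 9620×10^-6 = 2.973×10^-4 mol/kg
α₀ = 1/(1 + K1/[H⁺] + K1K2/[H⁺]²) = 1/(1 + 10^+1.53 + 10^-0.03) = 0.02792
DIC = [CO2*]/α₀ = 2.973×10^-4 / 0.02792 = 10.6 mmol/kg

DIC = 10.6 mmol/kg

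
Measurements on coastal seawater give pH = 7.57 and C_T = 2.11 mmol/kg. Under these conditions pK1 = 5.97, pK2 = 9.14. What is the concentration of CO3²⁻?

α₂ = 1 / (1 + [H⁺]/K2 + [H⁺]²/(K1K2)) = 1 / (1 + 10^+1.57 + 10^-0.03)
   = 1 / (1 + 37.154 + 0.93325) = 1/39.087 = 0.02558
[CO3²⁻] = α₂ × DIC = 0.02558 × 2.11 = 0.0540 mmol/kg

[CO3²⁻] = 0.0540 mmol/kg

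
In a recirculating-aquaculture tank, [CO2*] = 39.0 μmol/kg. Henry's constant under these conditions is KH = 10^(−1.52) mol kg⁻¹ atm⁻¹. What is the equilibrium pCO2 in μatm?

KH = 10^(−1.52) = 3.020×10^-2 mol kg⁻¹ atm⁻¹
pCO2 = [CO2*]/KH = 39.0×10^-6 / 3.020×10^-2 = 1.29×10^-3 atm = 1290 μatm

pCO2 = 1290 μatm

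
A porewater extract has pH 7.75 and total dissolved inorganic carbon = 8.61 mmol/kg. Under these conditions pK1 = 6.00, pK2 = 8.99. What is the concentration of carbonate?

α₂ = 1 / (1 + [H⁺]/K2 + [H⁺]²/(K1K2)) = 1 / (1 + 10^+1.24 + 10^-0.51)
   = 1 / (1 + 17.378 + 0.30903) = 1/18.687 = 0.05351
[CO3²⁻] = α₂ × DIC = 0.05351 × 8.61 = 0.461 mmol/kg

[CO3²⁻] = 0.461 mmol/kg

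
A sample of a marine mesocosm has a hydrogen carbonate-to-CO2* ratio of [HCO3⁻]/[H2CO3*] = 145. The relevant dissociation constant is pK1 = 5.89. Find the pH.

pH = 8.05

From K1 = [H⁺][HCO3⁻]/[H2CO3*]:  pH = pK1 + log₁₀([HCO3⁻]/[H2CO3*])
log₁₀(145) = +2.161
pH = 5.89 + (+2.161) = 8.05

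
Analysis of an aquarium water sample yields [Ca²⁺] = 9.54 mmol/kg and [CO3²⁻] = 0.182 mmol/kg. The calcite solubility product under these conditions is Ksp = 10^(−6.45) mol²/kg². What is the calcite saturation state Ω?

Ksp = 10^(−6.45) = 3.548×10^-7
Ω = [Ca²⁺][CO3²⁻]/Ksp = (9.54×10^-3)(0.182×10^-3) / 3.548×10^-7 = 4.89

Ω = 4.89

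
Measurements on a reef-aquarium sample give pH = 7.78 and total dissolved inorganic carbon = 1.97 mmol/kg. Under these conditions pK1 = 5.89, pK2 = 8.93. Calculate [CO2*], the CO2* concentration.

α₀ = 1 / (1 + K1/[H⁺] + K1K2/[H⁺]²) = 1 / (1 + 10^+1.89 + 10^+0.74)
   = 1 / (1 + 77.625 + 5.4954) = 1/84.120 = 0.01189
[CO2*] = α₀ × DIC = 0.01189 × 1.97 = 0.0234 mmol/kg

[CO2*] = 0.0234 mmol/kg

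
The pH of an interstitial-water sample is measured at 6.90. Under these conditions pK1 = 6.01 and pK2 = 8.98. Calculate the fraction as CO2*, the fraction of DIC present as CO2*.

α₀ = 0.113

α₀ = 1 / (1 + K1/[H⁺] + K1K2/[H⁺]²) = 1 / (1 + 10^+0.89 + 10^-1.19)
   = 1 / (1 + 7.7625 + 0.064565) = 1/8.8270 = 0.1133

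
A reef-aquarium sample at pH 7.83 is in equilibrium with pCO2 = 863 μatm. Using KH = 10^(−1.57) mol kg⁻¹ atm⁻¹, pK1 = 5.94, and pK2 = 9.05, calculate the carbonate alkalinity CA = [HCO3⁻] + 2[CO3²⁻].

[CO2*] = KH · pCO2 = 10^(−1.57) × 863×10^-6 = 2.323×10^-5 mol/kg
α₀ = 1/(1 + K1/[H⁺] + K1K2/[H⁺]²) = 1/(1 + 10^+1.89 + 10^+0.67) = 0.01200
DIC = [CO2*]/α₀ = 2.323×10^-5 / 0.01200 = 1.935 mmol/kg
CA = (α₁ + 2α₂)·DIC = (0.9318 + 2×0.05615) × 1.935 = 2.02 mmol/kg

CA = 2.02 mmol/kg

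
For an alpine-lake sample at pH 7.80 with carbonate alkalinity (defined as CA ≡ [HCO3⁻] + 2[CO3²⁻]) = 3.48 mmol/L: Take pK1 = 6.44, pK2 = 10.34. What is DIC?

CA = [HCO3⁻] + 2[CO3²⁻] = (α₁ + 2α₂)·DIC
At pH 7.80: [H⁺]/K1 = 10^-1.36 = 0.043652, K2/[H⁺] = 10^-2.54 = 0.0028840
α₁ = 1/(1 + 0.043652 + 0.0028840) = 1/1.0465 = 0.9555; α₂ = α₁·K2/[H⁺] = 0.002756
α₁ + 2α₂ = 0.9610
DIC = CA / (α₁ + 2α₂) = 3.48 / 0.9610 = 3.62 mmol/L

DIC = 3.62 mmol/L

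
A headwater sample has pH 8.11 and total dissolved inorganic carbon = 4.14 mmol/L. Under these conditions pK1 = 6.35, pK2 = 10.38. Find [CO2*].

[CO2*] = 0.0703 mmol/L

α₀ = 1 / (1 + K1/[H⁺] + K1K2/[H⁺]²) = 1 / (1 + 10^+1.76 + 10^-0.51)
   = 1 / (1 + 57.544 + 0.30903) = 1/58.853 = 0.01699
[CO2*] = α₀ × DIC = 0.01699 × 4.14 = 0.0703 mmol/L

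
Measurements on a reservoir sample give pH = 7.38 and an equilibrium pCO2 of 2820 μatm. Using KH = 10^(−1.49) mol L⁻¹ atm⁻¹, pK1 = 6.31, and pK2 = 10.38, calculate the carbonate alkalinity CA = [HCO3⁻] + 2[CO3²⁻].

[CO2*] = KH · pCO2 = 10^(−1.49) × 2820×10^-6 = 9.125×10^-5 mol/L
α₀ = 1/(1 + K1/[H⁺] + K1K2/[H⁺]²) = 1/(1 + 10^+1.07 + 10^-1.93) = 0.07837
DIC = [CO2*]/α₀ = 9.125×10^-5 / 0.07837 = 1.164 mmol/L
CA = (α₁ + 2α₂)·DIC = (0.9207 + 2×0.0009207) × 1.164 = 1.07 mmol/L

CA = 1.07 mmol/L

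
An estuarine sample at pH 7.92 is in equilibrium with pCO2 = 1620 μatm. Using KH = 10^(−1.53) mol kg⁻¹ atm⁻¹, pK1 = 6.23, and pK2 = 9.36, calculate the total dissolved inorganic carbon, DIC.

[CO2*] = KH · pCO2 = 10^(−1.53) × 1620×10^-6 = 4.781×10^-5 mol/kg
α₀ = 1/(1 + K1/[H⁺] + K1K2/[H⁺]²) = 1/(1 + 10^+1.69 + 10^+0.25) = 0.01932
DIC = [CO2*]/α₀ = 4.781×10^-5 / 0.01932 = 2.47 mmol/kg

DIC = 2.47 mmol/kg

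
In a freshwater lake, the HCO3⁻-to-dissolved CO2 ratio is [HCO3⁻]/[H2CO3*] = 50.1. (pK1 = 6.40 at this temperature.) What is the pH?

pH = 8.10

From K1 = [H⁺][HCO3⁻]/[H2CO3*]:  pH = pK1 + log₁₀([HCO3⁻]/[H2CO3*])
log₁₀(50.1) = +1.700
pH = 6.40 + (+1.700) = 8.10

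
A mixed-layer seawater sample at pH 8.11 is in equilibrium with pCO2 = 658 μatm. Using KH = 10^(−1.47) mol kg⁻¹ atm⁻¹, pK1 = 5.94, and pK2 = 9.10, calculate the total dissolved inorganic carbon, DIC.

[CO2*] = KH · pCO2 = 10^(−1.47) × 658×10^-6 = 2.230×10^-5 mol/kg
α₀ = 1/(1 + K1/[H⁺] + K1K2/[H⁺]²) = 1/(1 + 10^+2.17 + 10^+1.18) = 0.006096
DIC = [CO2*]/α₀ = 2.230×10^-5 / 0.006096 = 3.66 mmol/kg

DIC = 3.66 mmol/kg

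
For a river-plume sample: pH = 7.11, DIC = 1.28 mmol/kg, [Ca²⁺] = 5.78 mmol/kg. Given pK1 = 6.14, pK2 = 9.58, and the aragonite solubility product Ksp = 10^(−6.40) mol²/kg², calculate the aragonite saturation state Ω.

Ω = 0.0567

α₂ = 1 / (1 + [H⁺]/K2 + [H⁺]²/(K1K2)) = 1 / (1 + 10^+2.47 + 10^+1.50)
   = 1 / (1 + 295.12 + 31.623) = 1/327.74 = 0.003051
[CO3²⁻] = α₂ × DIC = 0.003051 × 1.28 = 0.003905 mmol/kg = 3.905 μmol/kg
Ksp = 10^(−6.40) = 3.981×10^-7
Ω = [Ca²⁺][CO3²⁻]/Ksp = (5.78×10^-3)(3.905×10^-6) / 3.981×10^-7 = 0.0567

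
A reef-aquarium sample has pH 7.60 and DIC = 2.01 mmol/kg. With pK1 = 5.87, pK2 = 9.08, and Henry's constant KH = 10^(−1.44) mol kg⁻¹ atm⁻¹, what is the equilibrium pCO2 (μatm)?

α₀ = 1 / (1 + K1/[H⁺] + K1K2/[H⁺]²) = 1 / (1 + 10^+1.73 + 10^+0.25)
   = 1 / (1 + 53.703 + 1.7783) = 1/56.481 = 0.01770
[CO2*] = α₀ × DIC = 0.01770 × 2.01 = 0.03559 mmol/kg
pCO2 = [CO2*]/KH = 3.559×10^-5 / 3.631×10^-2 = 980 μatm

pCO2 = 980 μatm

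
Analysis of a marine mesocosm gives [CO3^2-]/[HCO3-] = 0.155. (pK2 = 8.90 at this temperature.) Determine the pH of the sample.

From K2 = [H⁺][CO3^2-]/[HCO3-]:  pH = pK2 + log₁₀([CO3^2-]/[HCO3-])
log₁₀(0.155) = -0.810
pH = 8.90 + (-0.810) = 8.09

pH = 8.09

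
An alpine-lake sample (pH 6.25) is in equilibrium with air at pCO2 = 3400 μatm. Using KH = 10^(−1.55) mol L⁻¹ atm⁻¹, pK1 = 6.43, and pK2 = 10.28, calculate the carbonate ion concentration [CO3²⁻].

[CO3²⁻] = 0.00591 μmol/L

[CO2*] = KH · pCO2 = 10^(−1.55) × 3400×10^-6 = 9.583×10^-5 mol/L
α₀ = 1/(1 + K1/[H⁺] + K1K2/[H⁺]²) = 1/(1 + 10^-0.18 + 10^-4.21) = 0.6021
DIC = [CO2*]/α₀ = 9.583×10^-5 / 0.6021 = 0.1591 mmol/L
[CO3²⁻] = α₂·DIC; α₂ = 3.713×10^-5, so [CO3²⁻] = 3.713×10^-5 × 0.1591 = 5.91×10^-6 mmol/L = 0.00591 μmol/L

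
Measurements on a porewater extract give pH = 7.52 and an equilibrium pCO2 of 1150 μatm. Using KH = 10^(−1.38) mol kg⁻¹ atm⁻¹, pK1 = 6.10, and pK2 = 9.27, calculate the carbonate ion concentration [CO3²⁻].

[CO2*] = KH · pCO2 = 10^(−1.38) × 1150×10^-6 = 4.794×10^-5 mol/kg
α₀ = 1/(1 + K1/[H⁺] + K1K2/[H⁺]²) = 1/(1 + 10^+1.42 + 10^-0.33) = 0.03601
DIC = [CO2*]/α₀ = 4.794×10^-5 / 0.03601 = 1.331 mmol/kg
[CO3²⁻] = α₂·DIC; α₂ = 0.01684, so [CO3²⁻] = 0.01684 × 1.331 = 0.0224 mmol/kg

[CO3²⁻] = 0.0224 mmol/kg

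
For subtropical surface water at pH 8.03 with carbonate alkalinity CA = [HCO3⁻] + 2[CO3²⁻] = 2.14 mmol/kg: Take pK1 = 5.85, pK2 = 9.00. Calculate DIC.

DIC = 1.96 mmol/kg

CA = [HCO3⁻] + 2[CO3²⁻] = (α₁ + 2α₂)·DIC
At pH 8.03: [H⁺]/K1 = 10^-2.18 = 0.0066069, K2/[H⁺] = 10^-0.97 = 0.10715
α₁ = 1/(1 + 0.0066069 + 0.10715) = 1/1.1138 = 0.8979; α₂ = α₁·K2/[H⁺] = 0.09621
α₁ + 2α₂ = 1.0903
DIC = CA / (α₁ + 2α₂) = 2.14 / 1.0903 = 1.96 mmol/kg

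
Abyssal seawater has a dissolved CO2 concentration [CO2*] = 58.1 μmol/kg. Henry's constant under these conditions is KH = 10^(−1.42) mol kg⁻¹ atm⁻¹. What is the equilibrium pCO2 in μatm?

pCO2 = 1530 μatm

KH = 10^(−1.42) = 3.802×10^-2 mol kg⁻¹ atm⁻¹
pCO2 = [CO2*]/KH = 58.1×10^-6 / 3.802×10^-2 = 1.53×10^-3 atm = 1530 μatm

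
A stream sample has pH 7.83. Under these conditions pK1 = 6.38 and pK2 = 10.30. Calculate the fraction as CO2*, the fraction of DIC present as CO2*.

α₀ = 0.0342

α₀ = 1 / (1 + K1/[H⁺] + K1K2/[H⁺]²) = 1 / (1 + 10^+1.45 + 10^-1.02)
   = 1 / (1 + 28.184 + 0.095499) = 1/29.279 = 0.03415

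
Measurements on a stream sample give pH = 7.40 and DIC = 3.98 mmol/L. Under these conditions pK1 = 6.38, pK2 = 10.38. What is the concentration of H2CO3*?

[CO2*] = 0.347 mmol/L

α₀ = 1 / (1 + K1/[H⁺] + K1K2/[H⁺]²) = 1 / (1 + 10^+1.02 + 10^-1.96)
   = 1 / (1 + 10.471 + 0.010965) = 1/11.482 = 0.08709
[CO2*] = α₀ × DIC = 0.08709 × 3.98 = 0.347 mmol/L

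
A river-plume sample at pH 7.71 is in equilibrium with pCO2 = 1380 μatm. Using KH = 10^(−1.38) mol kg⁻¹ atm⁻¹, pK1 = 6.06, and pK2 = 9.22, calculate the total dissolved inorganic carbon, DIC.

[CO2*] = KH · pCO2 = 10^(−1.38) × 1380×10^-6 = 5.753×10^-5 mol/kg
α₀ = 1/(1 + K1/[H⁺] + K1K2/[H⁺]²) = 1/(1 + 10^+1.65 + 10^+0.14) = 0.02125
DIC = [CO2*]/α₀ = 5.753×10^-5 / 0.02125 = 2.71 mmol/kg

DIC = 2.71 mmol/kg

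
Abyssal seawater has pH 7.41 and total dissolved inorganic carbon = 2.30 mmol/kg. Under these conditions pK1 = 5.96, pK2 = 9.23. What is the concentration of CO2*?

α₀ = 1 / (1 + K1/[H⁺] + K1K2/[H⁺]²) = 1 / (1 + 10^+1.45 + 10^-0.37)
   = 1 / (1 + 28.184 + 0.42658) = 1/29.610 = 0.03377
[CO2*] = α₀ × DIC = 0.03377 × 2.30 = 0.0777 mmol/kg

[CO2*] = 0.0777 mmol/kg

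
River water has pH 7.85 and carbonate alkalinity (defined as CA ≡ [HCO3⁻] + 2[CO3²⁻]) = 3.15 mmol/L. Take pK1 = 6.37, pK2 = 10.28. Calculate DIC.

DIC = 3.24 mmol/L

CA = [HCO3⁻] + 2[CO3²⁻] = (α₁ + 2α₂)·DIC
At pH 7.85: [H⁺]/K1 = 10^-1.48 = 0.033113, K2/[H⁺] = 10^-2.43 = 0.0037154
α₁ = 1/(1 + 0.033113 + 0.0037154) = 1/1.0368 = 0.9645; α₂ = α₁·K2/[H⁺] = 0.003583
α₁ + 2α₂ = 0.9716
DIC = CA / (α₁ + 2α₂) = 3.15 / 0.9716 = 3.24 mmol/L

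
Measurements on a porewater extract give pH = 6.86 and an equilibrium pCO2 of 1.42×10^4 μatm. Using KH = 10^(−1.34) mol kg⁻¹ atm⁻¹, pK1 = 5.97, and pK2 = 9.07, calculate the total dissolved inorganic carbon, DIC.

[CO2*] = KH · pCO2 = 10^(−1.34) × 1.42×10^4×10^-6 = 6.491×10^-4 mol/kg
α₀ = 1/(1 + K1/[H⁺] + K1K2/[H⁺]²) = 1/(1 + 10^+0.89 + 10^-1.32) = 0.1135
DIC = [CO2*]/α₀ = 6.491×10^-4 / 0.1135 = 5.72 mmol/kg

DIC = 5.72 mmol/kg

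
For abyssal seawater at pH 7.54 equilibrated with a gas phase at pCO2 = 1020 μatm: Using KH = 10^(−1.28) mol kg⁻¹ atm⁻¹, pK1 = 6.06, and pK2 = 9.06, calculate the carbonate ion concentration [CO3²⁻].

[CO2*] = KH · pCO2 = 10^(−1.28) × 1020×10^-6 = 5.353×10^-5 mol/kg
α₀ = 1/(1 + K1/[H⁺] + K1K2/[H⁺]²) = 1/(1 + 10^+1.48 + 10^-0.04) = 0.03114
DIC = [CO2*]/α₀ = 5.353×10^-5 / 0.03114 = 1.719 mmol/kg
[CO3²⁻] = α₂·DIC; α₂ = 0.02840, so [CO3²⁻] = 0.02840 × 1.719 = 0.0488 mmol/kg

[CO3²⁻] = 0.0488 mmol/kg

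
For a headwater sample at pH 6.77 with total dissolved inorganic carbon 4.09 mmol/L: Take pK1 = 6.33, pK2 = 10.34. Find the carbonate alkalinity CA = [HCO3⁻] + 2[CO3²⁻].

CA = 3.00 mmol/L

CA = [HCO3⁻] + 2[CO3²⁻] = (α₁ + 2α₂)·DIC
At pH 6.77: [H⁺]/K1 = 10^-0.44 = 0.36308, K2/[H⁺] = 10^-3.57 = 0.00026915
α₁ = 1/(1 + 0.36308 + 0.00026915) = 1/1.3633 = 0.7335; α₂ = α₁·K2/[H⁺] = 0.0001974
α₁ + 2α₂ = 0.7339
CA = 0.7339 × 4.09 = 3.00 mmol/L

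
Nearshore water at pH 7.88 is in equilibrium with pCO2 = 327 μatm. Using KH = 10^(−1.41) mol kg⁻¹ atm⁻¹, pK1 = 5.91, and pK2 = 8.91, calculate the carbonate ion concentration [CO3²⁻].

[CO3²⁻] = 0.111 mmol/kg

[CO2*] = KH · pCO2 = 10^(−1.41) × 327×10^-6 = 1.272×10^-5 mol/kg
α₀ = 1/(1 + K1/[H⁺] + K1K2/[H⁺]²) = 1/(1 + 10^+1.97 + 10^+0.94) = 0.009705
DIC = [CO2*]/α₀ = 1.272×10^-5 / 0.009705 = 1.311 mmol/kg
[CO3²⁻] = α₂·DIC; α₂ = 0.08453, so [CO3²⁻] = 0.08453 × 1.311 = 0.111 mmol/kg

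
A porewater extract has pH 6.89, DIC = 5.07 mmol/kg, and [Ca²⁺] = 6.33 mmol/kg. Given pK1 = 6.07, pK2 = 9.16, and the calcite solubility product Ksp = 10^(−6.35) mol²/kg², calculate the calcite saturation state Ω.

Ω = 0.334

α₂ = 1 / (1 + [H⁺]/K2 + [H⁺]²/(K1K2)) = 1 / (1 + 10^+2.27 + 10^+1.45)
   = 1 / (1 + 186.21 + 28.184) = 1/215.39 = 0.004643
[CO3²⁻] = α₂ × DIC = 0.004643 × 5.07 = 0.02354 mmol/kg
Ksp = 10^(−6.35) = 4.467×10^-7
Ω = [Ca²⁺][CO3²⁻]/Ksp = (6.33×10^-3)(2.354×10^-5) / 4.467×10^-7 = 0.334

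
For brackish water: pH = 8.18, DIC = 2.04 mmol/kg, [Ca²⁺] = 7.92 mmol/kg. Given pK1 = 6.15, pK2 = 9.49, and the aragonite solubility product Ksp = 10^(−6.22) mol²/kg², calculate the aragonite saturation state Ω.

α₂ = 1 / (1 + [H⁺]/K2 + [H⁺]²/(K1K2)) = 1 / (1 + 10^+1.31 + 10^-0.72)
   = 1 / (1 + 20.417 + 0.19055) = 1/21.608 = 0.04628
[CO3²⁻] = α₂ × DIC = 0.04628 × 2.04 = 0.09441 mmol/kg
Ksp = 10^(−6.22) = 6.026×10^-7
Ω = [Ca²⁺][CO3²⁻]/Ksp = (7.92×10^-3)(9.441×10^-5) / 6.026×10^-7 = 1.24

Ω = 1.24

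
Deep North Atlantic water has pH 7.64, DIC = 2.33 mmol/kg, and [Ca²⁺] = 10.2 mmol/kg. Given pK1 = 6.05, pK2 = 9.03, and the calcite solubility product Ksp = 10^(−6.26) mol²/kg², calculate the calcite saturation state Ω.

Ω = 1.65

α₂ = 1 / (1 + [H⁺]/K2 + [H⁺]²/(K1K2)) = 1 / (1 + 10^+1.39 + 10^-0.20)
   = 1 / (1 + 24.547 + 0.63096) = 1/26.178 = 0.03820
[CO3²⁻] = α₂ × DIC = 0.03820 × 2.33 = 0.08901 mmol/kg
Ksp = 10^(−6.26) = 5.495×10^-7
Ω = [Ca²⁺][CO3²⁻]/Ksp = (10.2×10^-3)(8.901×10^-5) / 5.495×10^-7 = 1.65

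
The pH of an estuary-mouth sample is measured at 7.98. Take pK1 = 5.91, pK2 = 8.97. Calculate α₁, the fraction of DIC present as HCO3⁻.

α₁ = 1 / (1 + [H⁺]/K1 + K2/[H⁺]) = 1 / (1 + 10^-2.07 + 10^-0.99)
   = 1 / (1 + 0.0085114 + 0.10233) = 1/1.1108 = 0.9002

α₁ = 0.900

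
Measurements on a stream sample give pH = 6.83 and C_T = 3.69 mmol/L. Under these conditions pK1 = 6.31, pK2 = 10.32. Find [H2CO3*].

[CO2*] = 0.856 mmol/L

α₀ = 1 / (1 + K1/[H⁺] + K1K2/[H⁺]²) = 1 / (1 + 10^+0.52 + 10^-2.97)
   = 1 / (1 + 3.3113 + 0.0010715) = 1/4.3124 = 0.2319
[CO2*] = α₀ × DIC = 0.2319 × 3.69 = 0.856 mmol/L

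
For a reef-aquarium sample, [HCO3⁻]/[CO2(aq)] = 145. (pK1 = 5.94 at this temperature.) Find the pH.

pH = 8.10

From K1 = [H⁺][HCO3⁻]/[CO2(aq)]:  pH = pK1 + log₁₀([HCO3⁻]/[CO2(aq)])
log₁₀(145) = +2.161
pH = 5.94 + (+2.161) = 8.10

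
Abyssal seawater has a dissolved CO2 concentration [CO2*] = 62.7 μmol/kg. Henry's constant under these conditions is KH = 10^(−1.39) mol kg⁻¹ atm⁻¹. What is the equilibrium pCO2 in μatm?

pCO2 = 1540 μatm

KH = 10^(−1.39) = 4.074×10^-2 mol kg⁻¹ atm⁻¹
pCO2 = [CO2*]/KH = 62.7×10^-6 / 4.074×10^-2 = 1.54×10^-3 atm = 1540 μatm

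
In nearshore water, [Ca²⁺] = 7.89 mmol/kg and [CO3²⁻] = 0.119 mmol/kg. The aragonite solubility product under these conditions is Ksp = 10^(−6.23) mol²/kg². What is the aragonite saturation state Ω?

Ω = 1.59

Ksp = 10^(−6.23) = 5.888×10^-7
Ω = [Ca²⁺][CO3²⁻]/Ksp = (7.89×10^-3)(0.119×10^-3) / 5.888×10^-7 = 1.59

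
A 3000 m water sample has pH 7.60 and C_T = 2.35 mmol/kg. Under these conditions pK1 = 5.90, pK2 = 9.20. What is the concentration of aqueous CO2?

[CO2*] = 0.0449 mmol/kg

α₀ = 1 / (1 + K1/[H⁺] + K1K2/[H⁺]²) = 1 / (1 + 10^+1.70 + 10^+0.10)
   = 1 / (1 + 50.119 + 1.2589) = 1/52.378 = 0.01909
[CO2*] = α₀ × DIC = 0.01909 × 2.35 = 0.0449 mmol/kg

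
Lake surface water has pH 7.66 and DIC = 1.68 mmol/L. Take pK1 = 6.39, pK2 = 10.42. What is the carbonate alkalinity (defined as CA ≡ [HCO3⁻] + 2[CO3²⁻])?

CA = [HCO3⁻] + 2[CO3²⁻] = (α₁ + 2α₂)·DIC
At pH 7.66: [H⁺]/K1 = 10^-1.27 = 0.053703, K2/[H⁺] = 10^-2.76 = 0.0017378
α₁ = 1/(1 + 0.053703 + 0.0017378) = 1/1.0554 = 0.9475; α₂ = α₁·K2/[H⁺] = 0.001647
α₁ + 2α₂ = 0.9508
CA = 0.9508 × 1.68 = 1.60 mmol/L

CA = 1.60 mmol/L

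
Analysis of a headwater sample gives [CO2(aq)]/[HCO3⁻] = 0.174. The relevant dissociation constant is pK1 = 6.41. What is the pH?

From K1 = [H⁺][HCO3⁻]/[CO2(aq)]:  pH = pK1 − log₁₀([CO2(aq)]/[HCO3⁻])
log₁₀(0.174) = -0.759
pH = 6.41 − (-0.759) = 7.17

pH = 7.17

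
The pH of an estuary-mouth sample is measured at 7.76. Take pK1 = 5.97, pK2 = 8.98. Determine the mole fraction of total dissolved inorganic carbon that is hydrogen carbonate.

α₁ = 1 / (1 + [H⁺]/K1 + K2/[H⁺]) = 1 / (1 + 10^-1.79 + 10^-1.22)
   = 1 / (1 + 0.016218 + 0.060256) = 1/1.0765 = 0.9290

α₁ = 0.929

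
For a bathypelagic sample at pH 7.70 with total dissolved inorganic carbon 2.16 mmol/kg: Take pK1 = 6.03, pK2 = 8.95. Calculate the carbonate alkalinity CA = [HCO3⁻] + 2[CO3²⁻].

CA = [HCO3⁻] + 2[CO3²⁻] = (α₁ + 2α₂)·DIC
At pH 7.70: [H⁺]/K1 = 10^-1.67 = 0.021380, K2/[H⁺] = 10^-1.25 = 0.056234
α₁ = 1/(1 + 0.021380 + 0.056234) = 1/1.0776 = 0.9280; α₂ = α₁·K2/[H⁺] = 0.05218
α₁ + 2α₂ = 1.0323
CA = 1.0323 × 2.16 = 2.23 mmol/kg

CA = 2.23 mmol/kg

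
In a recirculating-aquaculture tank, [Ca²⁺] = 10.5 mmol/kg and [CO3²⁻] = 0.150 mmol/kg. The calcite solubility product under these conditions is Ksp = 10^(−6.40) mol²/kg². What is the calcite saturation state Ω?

Ω = 3.96

Ksp = 10^(−6.40) = 3.981×10^-7
Ω = [Ca²⁺][CO3²⁻]/Ksp = (10.5×10^-3)(0.150×10^-3) / 3.981×10^-7 = 3.96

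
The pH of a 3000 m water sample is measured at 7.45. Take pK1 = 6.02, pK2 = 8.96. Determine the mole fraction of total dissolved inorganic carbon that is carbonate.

α₂ = 0.0289

α₂ = 1 / (1 + [H⁺]/K2 + [H⁺]²/(K1K2)) = 1 / (1 + 10^+1.51 + 10^+0.08)
   = 1 / (1 + 32.359 + 1.2023) = 1/34.562 = 0.02893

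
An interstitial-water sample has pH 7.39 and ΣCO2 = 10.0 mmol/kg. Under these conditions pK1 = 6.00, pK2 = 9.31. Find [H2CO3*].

[CO2*] = 0.387 mmol/kg

α₀ = 1 / (1 + K1/[H⁺] + K1K2/[H⁺]²) = 1 / (1 + 10^+1.39 + 10^-0.53)
   = 1 / (1 + 24.547 + 0.29512) = 1/25.842 = 0.03870
[CO2*] = α₀ × DIC = 0.03870 × 10.0 = 0.387 mmol/kg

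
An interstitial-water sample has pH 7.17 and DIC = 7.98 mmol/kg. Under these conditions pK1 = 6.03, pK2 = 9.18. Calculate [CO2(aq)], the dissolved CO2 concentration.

α₀ = 1 / (1 + K1/[H⁺] + K1K2/[H⁺]²) = 1 / (1 + 10^+1.14 + 10^-0.87)
   = 1 / (1 + 13.804 + 0.13490) = 1/14.939 = 0.06694
[CO2*] = α₀ × DIC = 0.06694 × 7.98 = 0.534 mmol/kg

[CO2*] = 0.534 mmol/kg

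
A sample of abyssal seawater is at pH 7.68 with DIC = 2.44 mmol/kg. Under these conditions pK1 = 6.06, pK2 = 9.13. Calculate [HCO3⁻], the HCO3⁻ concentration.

[HCO3⁻] = 2.30 mmol/kg

α₁ = 1 / (1 + [H⁺]/K1 + K2/[H⁺]) = 1 / (1 + 10^-1.62 + 10^-1.45)
   = 1 / (1 + 0.023988 + 0.035481) = 1/1.0595 = 0.9439
[HCO3⁻] = α₁ × DIC = 0.9439 × 2.44 = 2.30 mmol/kg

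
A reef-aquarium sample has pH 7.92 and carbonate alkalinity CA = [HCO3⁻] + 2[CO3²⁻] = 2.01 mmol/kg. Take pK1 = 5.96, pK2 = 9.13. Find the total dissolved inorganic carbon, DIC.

CA = [HCO3⁻] + 2[CO3²⁻] = (α₁ + 2α₂)·DIC
At pH 7.92: [H⁺]/K1 = 10^-1.96 = 0.010965, K2/[H⁺] = 10^-1.21 = 0.061660
α₁ = 1/(1 + 0.010965 + 0.061660) = 1/1.0726 = 0.9323; α₂ = α₁·K2/[H⁺] = 0.05748
α₁ + 2α₂ = 1.0473
DIC = CA / (α₁ + 2α₂) = 2.01 / 1.0473 = 1.92 mmol/kg

DIC = 1.92 mmol/kg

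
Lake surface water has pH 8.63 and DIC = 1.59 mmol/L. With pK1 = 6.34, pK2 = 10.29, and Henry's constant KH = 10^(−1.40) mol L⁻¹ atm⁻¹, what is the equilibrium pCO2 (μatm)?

pCO2 = 199 μatm

α₀ = 1 / (1 + K1/[H⁺] + K1K2/[H⁺]²) = 1 / (1 + 10^+2.29 + 10^+0.63)
   = 1 / (1 + 194.98 + 4.2658) = 1/200.25 = 0.004994
[CO2*] = α₀ × DIC = 0.004994 × 1.59 = 0.007940 mmol/L = 7.940 μmol/L
pCO2 = [CO2*]/KH = 7.940×10^-6 / 3.981×10^-2 = 199 μatm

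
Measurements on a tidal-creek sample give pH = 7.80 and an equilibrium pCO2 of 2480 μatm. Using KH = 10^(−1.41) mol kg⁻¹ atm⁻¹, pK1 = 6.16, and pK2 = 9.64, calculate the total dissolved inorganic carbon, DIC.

[CO2*] = KH · pCO2 = 10^(−1.41) × 2480×10^-6 = 9.648×10^-5 mol/kg
α₀ = 1/(1 + K1/[H⁺] + K1K2/[H⁺]²) = 1/(1 + 10^+1.64 + 10^-0.20) = 0.02208
DIC = [CO2*]/α₀ = 9.648×10^-5 / 0.02208 = 4.37 mmol/kg

DIC = 4.37 mmol/kg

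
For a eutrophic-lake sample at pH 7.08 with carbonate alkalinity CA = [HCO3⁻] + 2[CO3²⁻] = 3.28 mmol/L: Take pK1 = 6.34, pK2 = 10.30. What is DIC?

DIC = 3.87 mmol/L

CA = [HCO3⁻] + 2[CO3²⁻] = (α₁ + 2α₂)·DIC
At pH 7.08: [H⁺]/K1 = 10^-0.74 = 0.18197, K2/[H⁺] = 10^-3.22 = 0.00060256
α₁ = 1/(1 + 0.18197 + 0.00060256) = 1/1.1826 = 0.8456; α₂ = α₁·K2/[H⁺] = 0.0005095
α₁ + 2α₂ = 0.8466
DIC = CA / (α₁ + 2α₂) = 3.28 / 0.8466 = 3.87 mmol/L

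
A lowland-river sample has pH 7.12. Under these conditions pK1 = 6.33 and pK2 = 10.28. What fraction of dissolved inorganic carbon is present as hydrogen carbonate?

α₁ = 1 / (1 + [H⁺]/K1 + K2/[H⁺]) = 1 / (1 + 10^-0.79 + 10^-3.16)
   = 1 / (1 + 0.16218 + 0.00069183) = 1/1.1629 = 0.8599

α₁ = 0.860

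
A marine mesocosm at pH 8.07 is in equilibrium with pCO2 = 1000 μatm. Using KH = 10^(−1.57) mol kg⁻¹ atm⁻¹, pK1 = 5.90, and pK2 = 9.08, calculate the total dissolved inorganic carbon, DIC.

DIC = 4.40 mmol/kg

[CO2*] = KH · pCO2 = 10^(−1.57) × 1000×10^-6 = 2.692×10^-5 mol/kg
α₀ = 1/(1 + K1/[H⁺] + K1K2/[H⁺]²) = 1/(1 + 10^+2.17 + 10^+1.16) = 0.006121
DIC = [CO2*]/α₀ = 2.692×10^-5 / 0.006121 = 4.40 mmol/kg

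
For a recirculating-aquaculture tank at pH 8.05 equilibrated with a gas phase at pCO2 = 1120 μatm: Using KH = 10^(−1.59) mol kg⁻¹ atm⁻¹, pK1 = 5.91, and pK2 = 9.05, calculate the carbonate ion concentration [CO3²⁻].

[CO2*] = KH · pCO2 = 10^(−1.59) × 1120×10^-6 = 2.879×10^-5 mol/kg
α₀ = 1/(1 + K1/[H⁺] + K1K2/[H⁺]²) = 1/(1 + 10^+2.14 + 10^+1.14) = 0.006543
DIC = [CO2*]/α₀ = 2.879×10^-5 / 0.006543 = 4.400 mmol/kg
[CO3²⁻] = α₂·DIC; α₂ = 0.09031, so [CO3²⁻] = 0.09031 × 4.400 = 0.397 mmol/kg

[CO3²⁻] = 0.397 mmol/kg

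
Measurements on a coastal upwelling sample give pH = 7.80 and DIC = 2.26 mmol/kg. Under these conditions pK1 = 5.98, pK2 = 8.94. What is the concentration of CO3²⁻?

[CO3²⁻] = 0.151 mmol/kg

α₂ = 1 / (1 + [H⁺]/K2 + [H⁺]²/(K1K2)) = 1 / (1 + 10^+1.14 + 10^-0.68)
   = 1 / (1 + 13.804 + 0.20893) = 1/15.013 = 0.06661
[CO3²⁻] = α₂ × DIC = 0.06661 × 2.26 = 0.151 mmol/kg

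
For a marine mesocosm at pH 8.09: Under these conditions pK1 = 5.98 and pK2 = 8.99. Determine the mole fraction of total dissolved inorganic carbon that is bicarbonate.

α₁ = 0.882

α₁ = 1 / (1 + [H⁺]/K1 + K2/[H⁺]) = 1 / (1 + 10^-2.11 + 10^-0.90)
   = 1 / (1 + 0.0077625 + 0.12589) = 1/1.1337 = 0.8821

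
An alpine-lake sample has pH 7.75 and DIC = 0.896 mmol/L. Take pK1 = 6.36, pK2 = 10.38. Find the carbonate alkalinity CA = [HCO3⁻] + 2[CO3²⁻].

CA = [HCO3⁻] + 2[CO3²⁻] = (α₁ + 2α₂)·DIC
At pH 7.75: [H⁺]/K1 = 10^-1.39 = 0.040738, K2/[H⁺] = 10^-2.63 = 0.0023442
α₁ = 1/(1 + 0.040738 + 0.0023442) = 1/1.0431 = 0.9587; α₂ = α₁·K2/[H⁺] = 0.002247
α₁ + 2α₂ = 0.9632
CA = 0.9632 × 0.896 = 0.863 mmol/L

CA = 0.863 mmol/L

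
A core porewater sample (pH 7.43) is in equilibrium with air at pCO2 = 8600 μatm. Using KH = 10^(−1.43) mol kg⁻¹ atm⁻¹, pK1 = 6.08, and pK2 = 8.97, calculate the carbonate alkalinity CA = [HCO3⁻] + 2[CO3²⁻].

[CO2*] = KH · pCO2 = 10^(−1.43) × 8600×10^-6 = 3.195×10^-4 mol/kg
α₀ = 1/(1 + K1/[H⁺] + K1K2/[H⁺]²) = 1/(1 + 10^+1.35 + 10^-0.19) = 0.04161
DIC = [CO2*]/α₀ = 3.195×10^-4 / 0.04161 = 7.679 mmol/kg
CA = (α₁ + 2α₂)·DIC = (0.9315 + 2×0.02687) × 7.679 = 7.57 mmol/kg

CA = 7.57 mmol/kg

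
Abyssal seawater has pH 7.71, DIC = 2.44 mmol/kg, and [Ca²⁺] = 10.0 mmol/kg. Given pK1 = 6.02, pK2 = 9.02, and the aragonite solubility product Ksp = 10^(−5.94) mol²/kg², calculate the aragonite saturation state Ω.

α₂ = 1 / (1 + [H⁺]/K2 + [H⁺]²/(K1K2)) = 1 / (1 + 10^+1.31 + 10^-0.38)
   = 1 / (1 + 20.417 + 0.41687) = 1/21.834 = 0.04580
[CO3²⁻] = α₂ × DIC = 0.04580 × 2.44 = 0.1118 mmol/kg
Ksp = 10^(−5.94) = 1.148×10^-6
Ω = [Ca²⁺][CO3²⁻]/Ksp = (10.0×10^-3)(1.118×10^-4) / 1.148×10^-6 = 0.973

Ω = 0.973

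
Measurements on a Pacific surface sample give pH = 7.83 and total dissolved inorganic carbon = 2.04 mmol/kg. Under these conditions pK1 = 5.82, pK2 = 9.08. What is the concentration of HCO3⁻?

α₁ = 1 / (1 + [H⁺]/K1 + K2/[H⁺]) = 1 / (1 + 10^-2.01 + 10^-1.25)
   = 1 / (1 + 0.0097724 + 0.056234) = 1/1.0660 = 0.9381
[HCO3⁻] = α₁ × DIC = 0.9381 × 2.04 = 1.91 mmol/kg

[HCO3⁻] = 1.91 mmol/kg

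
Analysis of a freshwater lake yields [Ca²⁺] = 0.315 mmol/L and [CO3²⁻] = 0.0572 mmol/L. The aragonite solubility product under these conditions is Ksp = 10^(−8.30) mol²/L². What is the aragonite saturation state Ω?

Ksp = 10^(−8.30) = 5.012×10^-9
Ω = [Ca²⁺][CO3²⁻]/Ksp = (0.315×10^-3)(0.0572×10^-3) / 5.012×10^-9 = 3.60

Ω = 3.60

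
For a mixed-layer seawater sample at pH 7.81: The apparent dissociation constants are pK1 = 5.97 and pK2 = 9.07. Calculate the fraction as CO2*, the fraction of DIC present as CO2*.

α₀ = 0.0135

α₀ = 1 / (1 + K1/[H⁺] + K1K2/[H⁺]²) = 1 / (1 + 10^+1.84 + 10^+0.58)
   = 1 / (1 + 69.183 + 3.8019) = 1/73.985 = 0.01352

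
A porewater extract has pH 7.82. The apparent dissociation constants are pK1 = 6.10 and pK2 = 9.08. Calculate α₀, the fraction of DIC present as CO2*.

α₀ = 0.0177

α₀ = 1 / (1 + K1/[H⁺] + K1K2/[H⁺]²) = 1 / (1 + 10^+1.72 + 10^+0.46)
   = 1 / (1 + 52.481 + 2.8840) = 1/56.365 = 0.01774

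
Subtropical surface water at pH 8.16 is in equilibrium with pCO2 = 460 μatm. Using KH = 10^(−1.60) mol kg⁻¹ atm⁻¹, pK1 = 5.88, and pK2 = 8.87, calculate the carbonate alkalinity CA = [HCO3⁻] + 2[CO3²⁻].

CA = 3.06 mmol/kg

[CO2*] = KH · pCO2 = 10^(−1.60) × 460×10^-6 = 1.155×10^-5 mol/kg
α₀ = 1/(1 + K1/[H⁺] + K1K2/[H⁺]²) = 1/(1 + 10^+2.28 + 10^+1.57) = 0.004373
DIC = [CO2*]/α₀ = 1.155×10^-5 / 0.004373 = 2.643 mmol/kg
CA = (α₁ + 2α₂)·DIC = (0.8332 + 2×0.1625) × 2.643 = 3.06 mmol/kg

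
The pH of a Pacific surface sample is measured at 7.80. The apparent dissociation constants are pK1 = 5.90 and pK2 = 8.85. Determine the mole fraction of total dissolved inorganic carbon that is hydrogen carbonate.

α₁ = 0.908

α₁ = 1 / (1 + [H⁺]/K1 + K2/[H⁺]) = 1 / (1 + 10^-1.90 + 10^-1.05)
   = 1 / (1 + 0.012589 + 0.089125) = 1/1.1017 = 0.9077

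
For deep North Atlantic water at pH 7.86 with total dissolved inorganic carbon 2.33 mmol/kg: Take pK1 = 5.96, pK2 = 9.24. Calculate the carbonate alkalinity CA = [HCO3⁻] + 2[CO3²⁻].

CA = 2.39 mmol/kg

CA = [HCO3⁻] + 2[CO3²⁻] = (α₁ + 2α₂)·DIC
At pH 7.86: [H⁺]/K1 = 10^-1.90 = 0.012589, K2/[H⁺] = 10^-1.38 = 0.041687
α₁ = 1/(1 + 0.012589 + 0.041687) = 1/1.0543 = 0.9485; α₂ = α₁·K2/[H⁺] = 0.03954
α₁ + 2α₂ = 1.0276
CA = 1.0276 × 2.33 = 2.39 mmol/kg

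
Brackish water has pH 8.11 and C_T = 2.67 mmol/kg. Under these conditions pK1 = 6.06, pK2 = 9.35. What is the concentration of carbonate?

α₂ = 1 / (1 + [H⁺]/K2 + [H⁺]²/(K1K2)) = 1 / (1 + 10^+1.24 + 10^-0.81)
   = 1 / (1 + 17.378 + 0.15488) = 1/18.533 = 0.05396
[CO3²⁻] = α₂ × DIC = 0.05396 × 2.67 = 0.144 mmol/kg

[CO3²⁻] = 0.144 mmol/kg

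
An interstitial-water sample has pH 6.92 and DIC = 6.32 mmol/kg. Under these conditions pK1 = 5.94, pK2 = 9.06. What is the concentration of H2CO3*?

α₀ = 1 / (1 + K1/[H⁺] + K1K2/[H⁺]²) = 1 / (1 + 10^+0.98 + 10^-1.16)
   = 1 / (1 + 9.5499 + 0.069183) = 1/10.619 = 0.09417
[CO2*] = α₀ × DIC = 0.09417 × 6.32 = 0.595 mmol/kg

[CO2*] = 0.595 mmol/kg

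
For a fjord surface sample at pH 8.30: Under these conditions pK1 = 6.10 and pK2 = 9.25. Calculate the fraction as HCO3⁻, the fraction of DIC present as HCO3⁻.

α₁ = 1 / (1 + [H⁺]/K1 + K2/[H⁺]) = 1 / (1 + 10^-2.20 + 10^-0.95)
   = 1 / (1 + 0.0063096 + 0.11220) = 1/1.1185 = 0.8940

α₁ = 0.894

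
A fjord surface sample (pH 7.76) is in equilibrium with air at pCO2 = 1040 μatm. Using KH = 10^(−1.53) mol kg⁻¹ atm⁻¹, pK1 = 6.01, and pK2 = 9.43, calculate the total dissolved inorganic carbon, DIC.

[CO2*] = KH · pCO2 = 10^(−1.53) × 1040×10^-6 = 3.069×10^-5 mol/kg
α₀ = 1/(1 + K1/[H⁺] + K1K2/[H⁺]²) = 1/(1 + 10^+1.75 + 10^+0.08) = 0.01711
DIC = [CO2*]/α₀ = 3.069×10^-5 / 0.01711 = 1.79 mmol/kg

DIC = 1.79 mmol/kg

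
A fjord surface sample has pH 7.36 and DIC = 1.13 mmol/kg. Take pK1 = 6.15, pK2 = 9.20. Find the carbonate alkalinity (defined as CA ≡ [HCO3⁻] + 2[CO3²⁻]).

CA = 1.08 mmol/kg

CA = [HCO3⁻] + 2[CO3²⁻] = (α₁ + 2α₂)·DIC
At pH 7.36: [H⁺]/K1 = 10^-1.21 = 0.061660, K2/[H⁺] = 10^-1.84 = 0.014454
α₁ = 1/(1 + 0.061660 + 0.014454) = 1/1.0761 = 0.9293; α₂ = α₁·K2/[H⁺] = 0.01343
α₁ + 2α₂ = 0.9561
CA = 0.9561 × 1.13 = 1.08 mmol/kg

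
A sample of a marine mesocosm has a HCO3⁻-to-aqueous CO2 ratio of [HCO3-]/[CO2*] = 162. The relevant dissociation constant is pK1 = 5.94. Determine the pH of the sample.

From K1 = [H⁺][HCO3-]/[CO2*]:  pH = pK1 + log₁₀([HCO3-]/[CO2*])
log₁₀(162) = +2.210
pH = 5.94 + (+2.210) = 8.15

pH = 8.15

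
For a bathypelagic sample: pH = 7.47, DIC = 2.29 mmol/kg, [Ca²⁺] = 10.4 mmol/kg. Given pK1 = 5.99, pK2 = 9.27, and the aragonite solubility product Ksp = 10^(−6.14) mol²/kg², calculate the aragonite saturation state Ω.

Ω = 0.497

α₂ = 1 / (1 + [H⁺]/K2 + [H⁺]²/(K1K2)) = 1 / (1 + 10^+1.80 + 10^+0.32)
   = 1 / (1 + 63.096 + 2.0893) = 1/66.185 = 0.01511
[CO3²⁻] = α₂ × DIC = 0.01511 × 2.29 = 0.03460 mmol/kg
Ksp = 10^(−6.14) = 7.244×10^-7
Ω = [Ca²⁺][CO3²⁻]/Ksp = (10.4×10^-3)(3.460×10^-5) / 7.244×10^-7 = 0.497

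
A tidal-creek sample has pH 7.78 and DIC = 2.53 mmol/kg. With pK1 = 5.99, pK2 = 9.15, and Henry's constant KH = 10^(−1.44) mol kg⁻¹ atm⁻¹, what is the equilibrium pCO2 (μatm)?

α₀ = 1 / (1 + K1/[H⁺] + K1K2/[H⁺]²) = 1 / (1 + 10^+1.79 + 10^+0.42)
   = 1 / (1 + 61.660 + 2.6303) = 1/65.290 = 0.01532
[CO2*] = α₀ × DIC = 0.01532 × 2.53 = 0.03875 mmol/kg
pCO2 = [CO2*]/KH = 3.875×10^-5 / 3.631×10^-2 = 1070 μatm

pCO2 = 1070 μatm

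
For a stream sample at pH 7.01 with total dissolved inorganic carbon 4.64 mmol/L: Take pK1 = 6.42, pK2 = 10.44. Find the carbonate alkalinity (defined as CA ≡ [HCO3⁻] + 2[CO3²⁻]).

CA = 3.69 mmol/L

CA = [HCO3⁻] + 2[CO3²⁻] = (α₁ + 2α₂)·DIC
At pH 7.01: [H⁺]/K1 = 10^-0.59 = 0.25704, K2/[H⁺] = 10^-3.43 = 0.00037154
α₁ = 1/(1 + 0.25704 + 0.00037154) = 1/1.2574 = 0.7953; α₂ = α₁·K2/[H⁺] = 0.0002955
α₁ + 2α₂ = 0.7959
CA = 0.7959 × 4.64 = 3.69 mmol/L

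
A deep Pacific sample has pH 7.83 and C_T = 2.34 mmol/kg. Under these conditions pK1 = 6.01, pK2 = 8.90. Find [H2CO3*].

[CO2*] = 0.0322 mmol/kg

α₀ = 1 / (1 + K1/[H⁺] + K1K2/[H⁺]²) = 1 / (1 + 10^+1.82 + 10^+0.75)
   = 1 / (1 + 66.069 + 5.6234) = 1/72.693 = 0.01376
[CO2*] = α₀ × DIC = 0.01376 × 2.34 = 0.0322 mmol/kg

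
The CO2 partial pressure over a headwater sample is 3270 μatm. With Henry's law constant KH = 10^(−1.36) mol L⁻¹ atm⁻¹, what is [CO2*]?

KH = 10^(−1.36) = 4.365×10^-2 mol L⁻¹ atm⁻¹
[CO2*] = KH · pCO2 = 4.365×10^-2 × 3270×10^-6 atm = 1.43×10^-4 mol/L

[CO2*] = 143 μmol/L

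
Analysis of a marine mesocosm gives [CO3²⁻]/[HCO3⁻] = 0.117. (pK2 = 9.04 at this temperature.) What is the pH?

From K2 = [H⁺][CO3²⁻]/[HCO3⁻]:  pH = pK2 + log₁₀([CO3²⁻]/[HCO3⁻])
log₁₀(0.117) = -0.932
pH = 9.04 + (-0.932) = 8.11

pH = 8.11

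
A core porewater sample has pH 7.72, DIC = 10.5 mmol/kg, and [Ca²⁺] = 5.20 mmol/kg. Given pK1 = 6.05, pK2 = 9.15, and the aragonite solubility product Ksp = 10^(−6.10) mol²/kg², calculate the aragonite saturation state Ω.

α₂ = 1 / (1 + [H⁺]/K2 + [H⁺]²/(K1K2)) = 1 / (1 + 10^+1.43 + 10^-0.24)
   = 1 / (1 + 26.915 + 0.57544) = 1/28.491 = 0.03510
[CO3²⁻] = α₂ × DIC = 0.03510 × 10.5 = 0.3685 mmol/kg
Ksp = 10^(−6.10) = 7.943×10^-7
Ω = [Ca²⁺][CO3²⁻]/Ksp = (5.20×10^-3)(3.685×10^-4) / 7.943×10^-7 = 2.41

Ω = 2.41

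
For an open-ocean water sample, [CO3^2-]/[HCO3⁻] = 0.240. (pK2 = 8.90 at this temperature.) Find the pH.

pH = 8.28

From K2 = [H⁺][CO3^2-]/[HCO3⁻]:  pH = pK2 + log₁₀([CO3^2-]/[HCO3⁻])
log₁₀(0.240) = -0.620
pH = 8.90 + (-0.620) = 8.28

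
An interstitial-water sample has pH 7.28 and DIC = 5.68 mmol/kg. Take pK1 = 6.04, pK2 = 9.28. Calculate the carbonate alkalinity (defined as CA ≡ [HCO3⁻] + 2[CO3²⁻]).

CA = 5.43 mmol/kg

CA = [HCO3⁻] + 2[CO3²⁻] = (α₁ + 2α₂)·DIC
At pH 7.28: [H⁺]/K1 = 10^-1.24 = 0.057544, K2/[H⁺] = 10^-2.00 = 0.010000
α₁ = 1/(1 + 0.057544 + 0.010000) = 1/1.0675 = 0.9367; α₂ = α₁·K2/[H⁺] = 0.009367
α₁ + 2α₂ = 0.9555
CA = 0.9555 × 5.68 = 5.43 mmol/kg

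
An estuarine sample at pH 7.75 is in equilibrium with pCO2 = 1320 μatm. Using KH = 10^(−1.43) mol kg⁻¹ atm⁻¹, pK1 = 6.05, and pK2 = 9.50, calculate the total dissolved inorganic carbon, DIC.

DIC = 2.55 mmol/kg

[CO2*] = KH · pCO2 = 10^(−1.43) × 1320×10^-6 = 4.904×10^-5 mol/kg
α₀ = 1/(1 + K1/[H⁺] + K1K2/[H⁺]²) = 1/(1 + 10^+1.70 + 10^-0.05) = 0.01923
DIC = [CO2*]/α₀ = 4.904×10^-5 / 0.01923 = 2.55 mmol/kg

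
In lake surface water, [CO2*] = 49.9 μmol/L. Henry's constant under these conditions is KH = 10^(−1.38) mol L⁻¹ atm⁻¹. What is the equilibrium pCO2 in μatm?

pCO2 = 1200 μatm

KH = 10^(−1.38) = 4.169×10^-2 mol L⁻¹ atm⁻¹
pCO2 = [CO2*]/KH = 49.9×10^-6 / 4.169×10^-2 = 1.20×10^-3 atm = 1200 μatm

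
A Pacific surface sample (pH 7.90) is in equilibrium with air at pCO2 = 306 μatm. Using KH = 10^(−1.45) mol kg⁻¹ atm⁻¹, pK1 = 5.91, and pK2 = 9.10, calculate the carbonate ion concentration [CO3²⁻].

[CO2*] = KH · pCO2 = 10^(−1.45) × 306×10^-6 = 1.086×10^-5 mol/kg
α₀ = 1/(1 + K1/[H⁺] + K1K2/[H⁺]²) = 1/(1 + 10^+1.99 + 10^+0.79) = 0.009534
DIC = [CO2*]/α₀ = 1.086×10^-5 / 0.009534 = 1.139 mmol/kg
[CO3²⁻] = α₂·DIC; α₂ = 0.05879, so [CO3²⁻] = 0.05879 × 1.139 = 0.0669 mmol/kg

[CO3²⁻] = 0.0669 mmol/kg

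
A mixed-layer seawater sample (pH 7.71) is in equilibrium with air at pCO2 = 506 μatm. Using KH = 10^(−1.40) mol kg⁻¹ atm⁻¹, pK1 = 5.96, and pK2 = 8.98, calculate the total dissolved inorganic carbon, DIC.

DIC = 1.21 mmol/kg

[CO2*] = KH · pCO2 = 10^(−1.40) × 506×10^-6 = 2.014×10^-5 mol/kg
α₀ = 1/(1 + K1/[H⁺] + K1K2/[H⁺]²) = 1/(1 + 10^+1.75 + 10^+0.48) = 0.01660
DIC = [CO2*]/α₀ = 2.014×10^-5 / 0.01660 = 1.21 mmol/kg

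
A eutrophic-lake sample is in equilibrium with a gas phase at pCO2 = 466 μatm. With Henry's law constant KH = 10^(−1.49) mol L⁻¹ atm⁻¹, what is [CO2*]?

KH = 10^(−1.49) = 3.236×10^-2 mol L⁻¹ atm⁻¹
[CO2*] = KH · pCO2 = 3.236×10^-2 × 466×10^-6 atm = 1.51×10^-5 mol/L

[CO2*] = 15.1 μmol/L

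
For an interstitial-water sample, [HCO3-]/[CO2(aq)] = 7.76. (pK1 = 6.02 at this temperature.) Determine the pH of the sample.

From K1 = [H⁺][HCO3-]/[CO2(aq)]:  pH = pK1 + log₁₀([HCO3-]/[CO2(aq)])
log₁₀(7.76) = +0.890
pH = 6.02 + (+0.890) = 6.91

pH = 6.91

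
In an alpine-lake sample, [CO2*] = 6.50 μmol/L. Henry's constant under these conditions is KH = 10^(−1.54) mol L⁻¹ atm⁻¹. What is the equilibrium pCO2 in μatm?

pCO2 = 225 μatm

KH = 10^(−1.54) = 2.884×10^-2 mol L⁻¹ atm⁻¹
pCO2 = [CO2*]/KH = 6.50×10^-6 / 2.884×10^-2 = 2.25×10^-4 atm = 225 μatm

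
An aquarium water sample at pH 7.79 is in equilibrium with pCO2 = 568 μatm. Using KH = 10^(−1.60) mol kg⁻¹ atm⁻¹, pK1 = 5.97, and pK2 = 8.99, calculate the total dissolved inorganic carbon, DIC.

DIC = 1.02 mmol/kg

[CO2*] = KH · pCO2 = 10^(−1.60) × 568×10^-6 = 1.427×10^-5 mol/kg
α₀ = 1/(1 + K1/[H⁺] + K1K2/[H⁺]²) = 1/(1 + 10^+1.82 + 10^+0.62) = 0.01404
DIC = [CO2*]/α₀ = 1.427×10^-5 / 0.01404 = 1.02 mmol/kg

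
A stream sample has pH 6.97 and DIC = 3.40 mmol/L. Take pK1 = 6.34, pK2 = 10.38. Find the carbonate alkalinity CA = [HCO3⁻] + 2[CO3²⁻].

CA = [HCO3⁻] + 2[CO3²⁻] = (α₁ + 2α₂)·DIC
At pH 6.97: [H⁺]/K1 = 10^-0.63 = 0.23442, K2/[H⁺] = 10^-3.41 = 0.00038905
α₁ = 1/(1 + 0.23442 + 0.00038905) = 1/1.2348 = 0.8098; α₂ = α₁·K2/[H⁺] = 0.0003151
α₁ + 2α₂ = 0.8105
CA = 0.8105 × 3.40 = 2.76 mmol/L

CA = 2.76 mmol/L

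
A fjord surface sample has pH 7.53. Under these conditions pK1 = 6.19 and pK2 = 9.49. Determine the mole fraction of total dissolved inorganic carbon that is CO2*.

α₀ = 0.0433

α₀ = 1 / (1 + K1/[H⁺] + K1K2/[H⁺]²) = 1 / (1 + 10^+1.34 + 10^-0.62)
   = 1 / (1 + 21.878 + 0.23988) = 1/23.117 = 0.04326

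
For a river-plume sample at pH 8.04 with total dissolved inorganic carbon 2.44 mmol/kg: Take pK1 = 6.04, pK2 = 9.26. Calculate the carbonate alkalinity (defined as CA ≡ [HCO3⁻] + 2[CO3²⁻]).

CA = [HCO3⁻] + 2[CO3²⁻] = (α₁ + 2α₂)·DIC
At pH 8.04: [H⁺]/K1 = 10^-2.00 = 0.010000, K2/[H⁺] = 10^-1.22 = 0.060256
α₁ = 1/(1 + 0.010000 + 0.060256) = 1/1.0703 = 0.9344; α₂ = α₁·K2/[H⁺] = 0.05630
α₁ + 2α₂ = 1.0470
CA = 1.0470 × 2.44 = 2.55 mmol/kg

CA = 2.55 mmol/kg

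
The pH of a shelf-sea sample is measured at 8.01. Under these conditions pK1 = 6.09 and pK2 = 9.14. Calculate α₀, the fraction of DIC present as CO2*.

α₀ = 0.0111

α₀ = 1 / (1 + K1/[H⁺] + K1K2/[H⁺]²) = 1 / (1 + 10^+1.92 + 10^+0.79)
   = 1 / (1 + 83.176 + 6.1660) = 1/90.342 = 0.01107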